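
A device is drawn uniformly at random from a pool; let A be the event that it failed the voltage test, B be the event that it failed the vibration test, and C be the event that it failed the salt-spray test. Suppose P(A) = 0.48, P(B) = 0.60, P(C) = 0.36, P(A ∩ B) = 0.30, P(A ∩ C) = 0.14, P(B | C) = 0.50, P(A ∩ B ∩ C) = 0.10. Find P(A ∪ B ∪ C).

P(B ∩ C) = P(C)·P(B|C) = 0.36 × 0.50 = 0.18
Using inclusion–exclusion:
P(A ∪ B ∪ C) = 0.48 + 0.60 + 0.36 − 0.30 − 0.14 − 0.18 + 0.10 = 0.92

0.92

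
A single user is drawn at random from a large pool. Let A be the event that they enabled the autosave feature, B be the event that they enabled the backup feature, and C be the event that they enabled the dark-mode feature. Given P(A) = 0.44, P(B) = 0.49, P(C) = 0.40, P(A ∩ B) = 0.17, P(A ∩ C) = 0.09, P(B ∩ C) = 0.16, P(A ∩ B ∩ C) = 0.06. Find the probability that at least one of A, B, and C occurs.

P(A ∪ B ∪ C) = 0.44 + 0.49 + 0.40 − 0.17 − 0.09 − 0.16 + 0.06 = 0.97

0.97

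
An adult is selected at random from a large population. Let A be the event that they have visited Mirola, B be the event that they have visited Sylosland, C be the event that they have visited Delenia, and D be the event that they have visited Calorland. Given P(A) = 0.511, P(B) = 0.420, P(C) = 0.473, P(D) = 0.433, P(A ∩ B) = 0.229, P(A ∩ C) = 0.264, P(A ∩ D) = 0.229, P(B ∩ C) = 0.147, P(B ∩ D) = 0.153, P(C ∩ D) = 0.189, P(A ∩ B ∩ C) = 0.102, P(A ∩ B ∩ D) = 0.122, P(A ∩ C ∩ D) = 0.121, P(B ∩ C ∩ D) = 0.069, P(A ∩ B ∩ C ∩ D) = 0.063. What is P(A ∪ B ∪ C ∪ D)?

0.977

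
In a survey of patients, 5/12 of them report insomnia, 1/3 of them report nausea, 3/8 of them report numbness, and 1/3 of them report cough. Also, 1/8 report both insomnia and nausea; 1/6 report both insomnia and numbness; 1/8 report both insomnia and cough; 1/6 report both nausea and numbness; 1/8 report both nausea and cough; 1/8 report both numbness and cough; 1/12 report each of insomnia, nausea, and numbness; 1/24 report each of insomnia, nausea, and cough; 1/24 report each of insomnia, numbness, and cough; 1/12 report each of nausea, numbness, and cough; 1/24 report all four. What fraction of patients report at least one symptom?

5/6

P(≥1) = 5/12 + 1/3 + 3/8 + 1/3 − 1/8 − 1/6 − 1/8 − 1/6 − 1/8 − 1/8 + 1/12 + 1/24 + 1/24 + 1/12 − 1/24 = 5/6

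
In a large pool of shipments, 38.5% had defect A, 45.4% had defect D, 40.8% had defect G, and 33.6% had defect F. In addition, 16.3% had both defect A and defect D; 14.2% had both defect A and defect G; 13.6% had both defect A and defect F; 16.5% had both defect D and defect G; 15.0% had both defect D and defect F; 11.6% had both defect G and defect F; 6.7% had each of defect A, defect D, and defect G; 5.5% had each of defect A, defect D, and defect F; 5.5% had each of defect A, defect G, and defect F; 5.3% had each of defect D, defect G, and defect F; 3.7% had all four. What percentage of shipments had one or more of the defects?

90.4%

P(≥1) = 38.5 + 45.4 + 40.8 + 33.6 − 16.3 − 14.2 − 13.6 − 16.5 − 15.0 − 11.6 + 6.7 + 5.5 + 5.5 + 5.3 − 3.7 = 90.4%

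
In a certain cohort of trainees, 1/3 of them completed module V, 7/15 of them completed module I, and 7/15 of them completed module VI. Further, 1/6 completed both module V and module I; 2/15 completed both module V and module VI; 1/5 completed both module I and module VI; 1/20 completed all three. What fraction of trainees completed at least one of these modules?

Inclusion–exclusion gives
P(≥1) = 1/3 + 7/15 + 7/15 − 1/6 − 2/15 − 1/5 + 1/20 = 49/60

49/60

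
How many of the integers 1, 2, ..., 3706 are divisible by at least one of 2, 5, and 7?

2436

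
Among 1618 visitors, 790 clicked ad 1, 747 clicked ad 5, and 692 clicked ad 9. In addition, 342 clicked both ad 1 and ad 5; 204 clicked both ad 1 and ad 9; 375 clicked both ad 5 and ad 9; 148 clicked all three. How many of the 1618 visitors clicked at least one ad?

N(≥1) = 790 + 747 + 692 − 342 − 204 − 375 + 148 = 1456

1456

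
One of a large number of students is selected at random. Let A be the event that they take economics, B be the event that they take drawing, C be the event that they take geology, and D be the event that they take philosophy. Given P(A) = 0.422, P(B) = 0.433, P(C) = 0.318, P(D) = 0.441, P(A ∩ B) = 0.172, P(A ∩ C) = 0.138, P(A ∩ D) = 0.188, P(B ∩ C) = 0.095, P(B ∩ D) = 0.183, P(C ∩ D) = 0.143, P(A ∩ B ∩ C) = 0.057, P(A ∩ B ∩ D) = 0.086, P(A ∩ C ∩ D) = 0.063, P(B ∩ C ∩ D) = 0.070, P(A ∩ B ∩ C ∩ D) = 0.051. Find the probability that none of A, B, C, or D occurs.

0.080

Using inclusion–exclusion:
P(A ∪ B ∪ C ∪ D) = 0.422 + 0.433 + 0.318 + 0.441 − 0.172 − 0.138 − 0.188 − 0.095 − 0.183 − 0.143 + 0.057 + 0.086 + 0.063 + 0.070 − 0.051 = 0.920
P(none) = 1 − 0.920 = 0.080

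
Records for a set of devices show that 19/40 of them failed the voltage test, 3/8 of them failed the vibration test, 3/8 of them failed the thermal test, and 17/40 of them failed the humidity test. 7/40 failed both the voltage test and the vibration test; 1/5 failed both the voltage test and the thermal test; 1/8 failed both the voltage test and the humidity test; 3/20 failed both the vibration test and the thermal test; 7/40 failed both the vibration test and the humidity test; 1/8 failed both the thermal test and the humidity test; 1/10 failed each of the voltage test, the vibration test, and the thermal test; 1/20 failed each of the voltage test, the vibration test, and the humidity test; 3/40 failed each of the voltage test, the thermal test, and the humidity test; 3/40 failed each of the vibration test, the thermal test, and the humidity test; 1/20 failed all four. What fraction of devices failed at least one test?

19/20

P(≥1) = 19/40 + 3/8 + 3/8 + 17/40 − 7/40 − 1/5 − 1/8 − 3/20 − 7/40 − 1/8 + 1/10 + 1/20 + 3/40 + 3/40 − 1/20 = 19/20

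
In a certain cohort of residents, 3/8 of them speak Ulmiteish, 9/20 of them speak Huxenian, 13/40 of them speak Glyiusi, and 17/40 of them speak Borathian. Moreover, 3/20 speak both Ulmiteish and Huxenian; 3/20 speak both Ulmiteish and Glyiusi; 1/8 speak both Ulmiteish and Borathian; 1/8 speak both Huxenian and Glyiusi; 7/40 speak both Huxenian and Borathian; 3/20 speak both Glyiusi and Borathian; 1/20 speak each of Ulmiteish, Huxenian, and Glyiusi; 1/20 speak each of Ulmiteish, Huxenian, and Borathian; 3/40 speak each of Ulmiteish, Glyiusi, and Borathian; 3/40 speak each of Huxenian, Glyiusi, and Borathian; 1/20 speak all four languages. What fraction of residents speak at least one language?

9/10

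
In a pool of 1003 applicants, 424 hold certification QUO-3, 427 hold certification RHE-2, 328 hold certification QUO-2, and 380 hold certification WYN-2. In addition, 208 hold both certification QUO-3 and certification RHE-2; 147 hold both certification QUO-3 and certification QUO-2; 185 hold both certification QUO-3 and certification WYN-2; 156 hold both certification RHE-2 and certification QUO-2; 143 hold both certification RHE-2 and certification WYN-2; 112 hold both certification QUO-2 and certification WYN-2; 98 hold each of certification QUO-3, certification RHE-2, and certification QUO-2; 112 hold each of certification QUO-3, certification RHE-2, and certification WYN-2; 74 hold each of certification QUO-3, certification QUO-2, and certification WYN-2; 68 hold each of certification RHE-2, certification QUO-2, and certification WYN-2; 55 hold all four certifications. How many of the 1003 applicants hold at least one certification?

|union| = 424 + 427 + 328 + 380 − 208 − 147 − 185 − 156 − 143 − 112 + 98 + 112 + 74 + 68 − 55 = 905

905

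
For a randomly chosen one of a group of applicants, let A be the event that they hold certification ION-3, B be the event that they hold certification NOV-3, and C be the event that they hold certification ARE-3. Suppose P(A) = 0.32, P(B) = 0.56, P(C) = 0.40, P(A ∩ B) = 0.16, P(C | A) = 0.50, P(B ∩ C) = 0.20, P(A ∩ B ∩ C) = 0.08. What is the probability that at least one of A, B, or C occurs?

P(A ∩ C) = P(A)·P(C|A) = 0.32 × 0.50 = 0.16
Inclusion–exclusion gives
P(A ∪ B ∪ C) = 0.32 + 0.56 + 0.40 − 0.16 − 0.16 − 0.20 + 0.08 = 0.84

0.84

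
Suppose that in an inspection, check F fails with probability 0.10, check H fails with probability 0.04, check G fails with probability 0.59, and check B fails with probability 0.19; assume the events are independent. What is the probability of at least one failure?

0.7130656

Since the events are independent, P(none) is the product of the individual non-occurrence probabilities.
P(none) = (1 − 0.10) × (1 − 0.04) × (1 − 0.59) × (1 − 0.19) = 0.90 × 0.96 × 0.41 × 0.81 = 0.2869344
P(at least one) = 1 − 0.2869344 = 0.7130656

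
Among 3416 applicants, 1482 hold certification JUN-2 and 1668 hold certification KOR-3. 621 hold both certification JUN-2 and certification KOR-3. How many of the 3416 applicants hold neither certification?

887

N(≥1) = 1482 + 1668 − 621 = 2529
None: 3416 − 2529 = 887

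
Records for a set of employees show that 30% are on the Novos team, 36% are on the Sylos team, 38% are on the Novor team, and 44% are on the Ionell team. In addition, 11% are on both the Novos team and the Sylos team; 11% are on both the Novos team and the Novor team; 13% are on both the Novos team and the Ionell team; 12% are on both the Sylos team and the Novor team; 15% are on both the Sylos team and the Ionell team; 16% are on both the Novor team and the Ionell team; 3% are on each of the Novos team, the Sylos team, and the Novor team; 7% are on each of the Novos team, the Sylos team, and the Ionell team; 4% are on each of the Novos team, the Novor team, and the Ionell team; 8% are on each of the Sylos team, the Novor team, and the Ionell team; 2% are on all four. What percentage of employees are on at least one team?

90%

P(union) = 30 + 36 + 38 + 44 − 11 − 11 − 13 − 12 − 15 − 16 + 3 + 7 + 4 + 8 − 2 = 90%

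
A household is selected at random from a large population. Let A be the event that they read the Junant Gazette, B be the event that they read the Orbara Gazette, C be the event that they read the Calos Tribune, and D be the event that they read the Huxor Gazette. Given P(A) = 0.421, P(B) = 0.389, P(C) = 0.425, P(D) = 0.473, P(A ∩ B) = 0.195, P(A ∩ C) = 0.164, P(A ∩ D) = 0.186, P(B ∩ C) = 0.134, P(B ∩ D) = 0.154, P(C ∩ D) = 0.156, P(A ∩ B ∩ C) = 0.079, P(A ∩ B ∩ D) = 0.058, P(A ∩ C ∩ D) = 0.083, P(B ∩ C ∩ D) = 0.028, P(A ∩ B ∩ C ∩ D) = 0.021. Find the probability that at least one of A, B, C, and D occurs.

P(A ∪ B ∪ C ∪ D) = 0.421 + 0.389 + 0.425 + 0.473 − 0.195 − 0.164 − 0.186 − 0.134 − 0.154 − 0.156 + 0.079 + 0.058 + 0.083 + 0.028 − 0.021 = 0.946

0.946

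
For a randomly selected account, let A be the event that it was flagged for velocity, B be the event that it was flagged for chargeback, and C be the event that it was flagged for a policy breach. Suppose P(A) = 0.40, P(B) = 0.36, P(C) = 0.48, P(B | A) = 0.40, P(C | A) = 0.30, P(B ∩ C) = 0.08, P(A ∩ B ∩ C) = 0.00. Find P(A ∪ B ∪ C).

0.88

P(A ∩ B) = P(A)·P(B|A) = 0.40 × 0.40 = 0.16
P(A ∩ C) = P(A)·P(C|A) = 0.40 × 0.30 = 0.12
Inclusion–exclusion gives
P(A ∪ B ∪ C) = 0.40 + 0.36 + 0.48 − 0.16 − 0.12 − 0.08 + 0.00 = 0.88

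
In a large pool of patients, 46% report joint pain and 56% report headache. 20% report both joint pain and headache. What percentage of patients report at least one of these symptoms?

82%

Apply inclusion-exclusion:
P(≥1) = 46 + 56 − 20 = 82%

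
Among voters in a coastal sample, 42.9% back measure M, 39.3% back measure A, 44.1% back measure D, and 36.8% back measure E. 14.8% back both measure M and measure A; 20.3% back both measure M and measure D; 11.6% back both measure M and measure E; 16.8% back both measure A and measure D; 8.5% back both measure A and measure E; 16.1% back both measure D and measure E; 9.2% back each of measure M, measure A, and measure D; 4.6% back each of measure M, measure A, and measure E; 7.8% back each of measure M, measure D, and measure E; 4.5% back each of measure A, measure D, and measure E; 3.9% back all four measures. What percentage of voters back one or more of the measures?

Inclusion–exclusion gives
P(≥1) = 42.9 + 39.3 + 44.1 + 36.8 − 14.8 − 20.3 − 11.6 − 16.8 − 8.5 − 16.1 + 9.2 + 4.6 + 7.8 + 4.5 − 3.9 = 97.2%

97.2%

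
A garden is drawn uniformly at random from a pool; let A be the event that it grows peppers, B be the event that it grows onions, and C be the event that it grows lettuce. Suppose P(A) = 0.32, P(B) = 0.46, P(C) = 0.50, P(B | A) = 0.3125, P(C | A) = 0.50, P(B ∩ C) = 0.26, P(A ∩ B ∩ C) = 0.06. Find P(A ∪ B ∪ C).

P(A ∩ B) = P(A)·P(B|A) = 0.32 × 0.3125 = 0.10
P(A ∩ C) = P(A)·P(C|A) = 0.32 × 0.50 = 0.16
P(A ∪ B ∪ C) = 0.32 + 0.46 + 0.50 − 0.10 − 0.16 − 0.26 + 0.06 = 0.82

0.82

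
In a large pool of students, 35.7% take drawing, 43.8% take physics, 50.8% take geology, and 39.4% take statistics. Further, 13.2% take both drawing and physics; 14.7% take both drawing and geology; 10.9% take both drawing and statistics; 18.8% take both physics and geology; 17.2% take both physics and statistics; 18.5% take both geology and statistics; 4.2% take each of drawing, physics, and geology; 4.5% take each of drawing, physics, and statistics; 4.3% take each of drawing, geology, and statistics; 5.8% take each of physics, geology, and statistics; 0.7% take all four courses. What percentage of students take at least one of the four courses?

P(≥1) = 35.7 + 43.8 + 50.8 + 39.4 − 13.2 − 14.7 − 10.9 − 18.8 − 17.2 − 18.5 + 4.2 + 4.5 + 4.3 + 5.8 − 0.7 = 94.5%

94.5%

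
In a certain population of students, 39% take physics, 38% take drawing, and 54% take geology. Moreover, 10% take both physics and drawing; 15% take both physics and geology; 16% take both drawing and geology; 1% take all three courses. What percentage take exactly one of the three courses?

52%

By inclusion–exclusion (exactly-one form):
P(exactly one) = 39 + 38 + 54 − 2·10 − 2·15 − 2·16 + 3·1 = 52%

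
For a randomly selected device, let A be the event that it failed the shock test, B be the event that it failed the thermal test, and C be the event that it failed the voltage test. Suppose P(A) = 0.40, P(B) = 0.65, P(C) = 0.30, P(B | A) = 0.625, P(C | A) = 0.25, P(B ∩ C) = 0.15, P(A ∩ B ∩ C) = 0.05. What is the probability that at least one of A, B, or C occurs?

0.90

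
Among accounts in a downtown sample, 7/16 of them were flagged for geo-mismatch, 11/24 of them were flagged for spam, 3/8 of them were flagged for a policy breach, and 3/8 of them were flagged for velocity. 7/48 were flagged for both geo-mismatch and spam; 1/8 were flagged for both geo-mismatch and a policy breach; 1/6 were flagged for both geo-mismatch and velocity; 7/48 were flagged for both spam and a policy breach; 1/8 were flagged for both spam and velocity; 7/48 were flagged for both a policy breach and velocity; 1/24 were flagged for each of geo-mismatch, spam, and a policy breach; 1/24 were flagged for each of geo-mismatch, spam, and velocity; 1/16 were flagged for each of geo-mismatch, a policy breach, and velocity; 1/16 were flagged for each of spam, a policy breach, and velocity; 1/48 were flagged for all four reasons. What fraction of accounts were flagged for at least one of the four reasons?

P(≥1) = 7/16 + 11/24 + 3/8 + 3/8 − 7/48 − 1/8 − 1/6 − 7/48 − 1/8 − 7/48 + 1/24 + 1/24 + 1/16 + 1/16 − 1/48 = 47/48

47/48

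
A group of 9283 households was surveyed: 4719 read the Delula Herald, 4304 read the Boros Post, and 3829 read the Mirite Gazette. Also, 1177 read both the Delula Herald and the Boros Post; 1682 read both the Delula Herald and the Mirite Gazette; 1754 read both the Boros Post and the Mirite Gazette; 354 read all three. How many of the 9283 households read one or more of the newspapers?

N(≥1) = 4719 + 4304 + 3829 − 1177 − 1682 − 1754 + 354 = 8593

8593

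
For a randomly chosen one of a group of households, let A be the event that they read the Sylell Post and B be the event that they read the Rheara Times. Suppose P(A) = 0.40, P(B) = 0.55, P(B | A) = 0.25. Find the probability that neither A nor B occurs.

P(A ∩ B) = P(A)·P(B|A) = 0.40 × 0.25 = 0.10
By inclusion–exclusion:
P(A ∪ B) = 0.40 + 0.55 − 0.10 = 0.85
P(none) = 1 − 0.85 = 0.15

0.15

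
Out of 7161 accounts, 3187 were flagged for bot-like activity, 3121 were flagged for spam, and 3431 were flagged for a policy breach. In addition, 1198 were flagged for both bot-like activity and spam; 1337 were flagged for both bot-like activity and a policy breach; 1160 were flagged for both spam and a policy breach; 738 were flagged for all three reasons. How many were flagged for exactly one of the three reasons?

|exactly one| = 3187 + 3121 + 3431 − 2·1198 − 2·1337 − 2·1160 + 3·738 = 4563

4563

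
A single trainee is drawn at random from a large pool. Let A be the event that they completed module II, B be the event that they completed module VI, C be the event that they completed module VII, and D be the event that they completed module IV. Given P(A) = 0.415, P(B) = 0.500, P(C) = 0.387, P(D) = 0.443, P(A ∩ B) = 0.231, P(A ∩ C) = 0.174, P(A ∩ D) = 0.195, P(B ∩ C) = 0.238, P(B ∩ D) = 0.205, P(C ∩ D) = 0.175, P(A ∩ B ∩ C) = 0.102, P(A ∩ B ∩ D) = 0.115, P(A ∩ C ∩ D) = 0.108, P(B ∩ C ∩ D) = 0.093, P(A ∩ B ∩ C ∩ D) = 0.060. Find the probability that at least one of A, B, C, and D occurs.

0.885

Apply inclusion-exclusion:
P(A ∪ B ∪ C ∪ D) = 0.415 + 0.500 + 0.387 + 0.443 − 0.231 − 0.174 − 0.195 − 0.238 − 0.205 − 0.175 + 0.102 + 0.115 + 0.108 + 0.093 − 0.060 = 0.885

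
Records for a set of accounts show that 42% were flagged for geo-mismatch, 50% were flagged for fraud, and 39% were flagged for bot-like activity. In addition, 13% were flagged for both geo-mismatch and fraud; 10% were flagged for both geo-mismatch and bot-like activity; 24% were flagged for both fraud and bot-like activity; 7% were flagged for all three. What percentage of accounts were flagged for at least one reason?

Apply inclusion-exclusion:
P(≥1) = 42 + 50 + 39 − 13 − 10 − 24 + 7 = 91%

91%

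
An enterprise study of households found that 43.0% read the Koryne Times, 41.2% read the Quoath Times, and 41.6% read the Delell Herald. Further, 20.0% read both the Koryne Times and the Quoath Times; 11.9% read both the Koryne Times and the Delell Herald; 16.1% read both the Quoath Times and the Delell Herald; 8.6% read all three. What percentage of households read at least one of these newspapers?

86.4%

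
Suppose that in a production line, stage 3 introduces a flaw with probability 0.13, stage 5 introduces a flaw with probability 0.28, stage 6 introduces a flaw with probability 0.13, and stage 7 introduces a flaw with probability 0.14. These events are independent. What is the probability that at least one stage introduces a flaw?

0.53132752

P(none) = (1 − 0.13) × (1 − 0.28) × (1 − 0.13) × (1 − 0.14) = 0.87 × 0.72 × 0.87 × 0.86 = 0.46867248
P(at least one) = 1 − 0.46867248 = 0.53132752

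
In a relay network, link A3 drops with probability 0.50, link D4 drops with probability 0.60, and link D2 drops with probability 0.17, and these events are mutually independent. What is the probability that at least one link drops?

0.834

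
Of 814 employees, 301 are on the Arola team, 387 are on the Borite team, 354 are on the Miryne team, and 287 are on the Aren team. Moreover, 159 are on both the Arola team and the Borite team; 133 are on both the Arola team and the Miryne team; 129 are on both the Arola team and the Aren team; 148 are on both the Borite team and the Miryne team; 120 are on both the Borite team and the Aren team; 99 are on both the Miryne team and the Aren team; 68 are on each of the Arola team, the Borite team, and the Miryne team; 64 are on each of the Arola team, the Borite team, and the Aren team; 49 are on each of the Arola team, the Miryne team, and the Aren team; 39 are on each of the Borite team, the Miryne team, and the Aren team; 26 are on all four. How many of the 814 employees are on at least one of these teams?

735

Apply inclusion-exclusion:
N(≥1) = 301 + 387 + 354 + 287 − 159 − 133 − 129 − 148 − 120 − 99 + 68 + 64 + 49 + 39 − 26 = 735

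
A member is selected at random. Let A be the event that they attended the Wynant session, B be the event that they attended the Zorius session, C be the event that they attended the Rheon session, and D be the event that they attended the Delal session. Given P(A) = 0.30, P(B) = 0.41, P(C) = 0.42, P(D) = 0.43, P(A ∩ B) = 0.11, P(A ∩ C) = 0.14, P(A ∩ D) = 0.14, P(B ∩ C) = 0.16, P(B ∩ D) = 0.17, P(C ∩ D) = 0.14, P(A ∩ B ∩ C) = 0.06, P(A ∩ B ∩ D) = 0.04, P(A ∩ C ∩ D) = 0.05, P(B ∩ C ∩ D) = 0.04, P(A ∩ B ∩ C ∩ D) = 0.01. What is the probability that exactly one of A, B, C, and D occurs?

0.37

Using the inclusion–exclusion count for exactly one event:
P(exactly one) = 0.30 + 0.41 + 0.42 + 0.43 − 2·0.11 − 2·0.14 − 2·0.14 − 2·0.16 − 2·0.17 − 2·0.14 + 3·0.06 + 3·0.04 + 3·0.05 + 3·0.04 − 4·0.01 = 0.37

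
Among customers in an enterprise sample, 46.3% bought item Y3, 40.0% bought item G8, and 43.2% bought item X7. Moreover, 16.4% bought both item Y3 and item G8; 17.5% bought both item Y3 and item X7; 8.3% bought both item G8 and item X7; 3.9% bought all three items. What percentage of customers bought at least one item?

91.2%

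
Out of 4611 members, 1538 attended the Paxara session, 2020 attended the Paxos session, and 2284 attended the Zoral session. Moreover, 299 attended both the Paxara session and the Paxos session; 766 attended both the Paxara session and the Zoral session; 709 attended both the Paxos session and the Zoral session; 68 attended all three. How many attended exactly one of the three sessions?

2498

|exactly one| = 1538 + 2020 + 2284 − 2·299 − 2·766 − 2·709 + 3·68 = 2498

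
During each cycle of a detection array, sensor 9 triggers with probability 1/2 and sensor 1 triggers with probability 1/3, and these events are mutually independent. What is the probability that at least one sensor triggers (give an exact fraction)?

Since the events are independent, P(none) is the product of the individual non-occurrence probabilities.
P(none) = (1 − 1/2) × (1 − 1/3) = 1/2 × 2/3 = 1/3
P(at least one) = 1 − 1/3 = 2/3

2/3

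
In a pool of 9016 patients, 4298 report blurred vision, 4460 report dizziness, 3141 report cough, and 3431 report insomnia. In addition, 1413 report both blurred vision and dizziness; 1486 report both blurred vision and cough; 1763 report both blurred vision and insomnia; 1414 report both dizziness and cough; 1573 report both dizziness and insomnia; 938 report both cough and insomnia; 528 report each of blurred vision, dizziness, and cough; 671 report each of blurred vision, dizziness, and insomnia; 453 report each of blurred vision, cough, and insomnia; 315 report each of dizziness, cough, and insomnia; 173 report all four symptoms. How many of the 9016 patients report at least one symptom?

8537

By inclusion–exclusion:
|at least one| = 4298 + 4460 + 3141 + 3431 − 1413 − 1486 − 1763 − 1414 − 1573 − 938 + 528 + 671 + 453 + 315 − 173 = 8537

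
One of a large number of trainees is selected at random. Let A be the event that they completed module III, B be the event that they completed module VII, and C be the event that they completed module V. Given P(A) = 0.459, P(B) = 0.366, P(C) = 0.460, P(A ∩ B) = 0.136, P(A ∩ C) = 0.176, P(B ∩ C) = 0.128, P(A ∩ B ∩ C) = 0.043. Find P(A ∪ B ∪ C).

Inclusion–exclusion gives
P(A ∪ B ∪ C) = 0.459 + 0.366 + 0.460 − 0.136 − 0.176 − 0.128 + 0.043 = 0.888

0.888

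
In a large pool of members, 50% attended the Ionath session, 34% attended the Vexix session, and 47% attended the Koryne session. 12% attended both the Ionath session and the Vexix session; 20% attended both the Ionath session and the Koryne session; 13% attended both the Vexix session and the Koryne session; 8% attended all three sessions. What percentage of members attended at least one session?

94%

By inclusion–exclusion:
P(at least one) = 50 + 34 + 47 − 12 − 20 − 13 + 8 = 94%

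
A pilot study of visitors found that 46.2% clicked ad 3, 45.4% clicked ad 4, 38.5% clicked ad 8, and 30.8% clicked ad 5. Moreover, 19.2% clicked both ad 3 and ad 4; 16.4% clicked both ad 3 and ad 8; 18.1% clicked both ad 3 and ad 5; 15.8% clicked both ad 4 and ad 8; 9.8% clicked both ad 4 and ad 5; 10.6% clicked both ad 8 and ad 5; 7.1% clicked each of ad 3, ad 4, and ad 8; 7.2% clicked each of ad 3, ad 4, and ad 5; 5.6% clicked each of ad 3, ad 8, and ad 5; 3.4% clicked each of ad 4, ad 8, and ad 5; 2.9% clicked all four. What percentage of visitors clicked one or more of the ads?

91.4%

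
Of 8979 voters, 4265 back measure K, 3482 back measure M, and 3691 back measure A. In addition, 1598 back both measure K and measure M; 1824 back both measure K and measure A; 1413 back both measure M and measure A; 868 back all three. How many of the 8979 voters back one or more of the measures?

Inclusion–exclusion gives
|union| = 4265 + 3482 + 3691 − 1598 − 1824 − 1413 + 868 = 7471

7471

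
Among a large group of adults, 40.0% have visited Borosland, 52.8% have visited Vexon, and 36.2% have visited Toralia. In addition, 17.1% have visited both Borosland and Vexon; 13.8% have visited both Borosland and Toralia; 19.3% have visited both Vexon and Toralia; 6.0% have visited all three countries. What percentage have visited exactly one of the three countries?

46.6%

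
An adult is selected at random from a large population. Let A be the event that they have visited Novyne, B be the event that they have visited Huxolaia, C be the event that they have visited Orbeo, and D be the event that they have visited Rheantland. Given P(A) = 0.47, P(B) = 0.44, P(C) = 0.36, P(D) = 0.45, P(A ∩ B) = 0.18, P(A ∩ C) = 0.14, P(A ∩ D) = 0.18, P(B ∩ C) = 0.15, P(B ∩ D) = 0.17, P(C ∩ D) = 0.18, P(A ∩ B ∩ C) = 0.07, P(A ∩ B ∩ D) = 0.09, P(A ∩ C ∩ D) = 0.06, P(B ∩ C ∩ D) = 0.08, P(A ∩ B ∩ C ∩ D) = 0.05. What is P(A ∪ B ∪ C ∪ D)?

0.97

Inclusion–exclusion gives
P(A ∪ B ∪ C ∪ D) = 0.47 + 0.44 + 0.36 + 0.45 − 0.18 − 0.14 − 0.18 − 0.15 − 0.17 − 0.18 + 0.07 + 0.09 + 0.06 + 0.08 − 0.05 = 0.97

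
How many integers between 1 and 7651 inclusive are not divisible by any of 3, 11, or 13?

4281

By inclusion–exclusion:
2550 + 695 + 588 − 231 − 196 − 53 + 17 = 3370
7651 − 3370 = 4281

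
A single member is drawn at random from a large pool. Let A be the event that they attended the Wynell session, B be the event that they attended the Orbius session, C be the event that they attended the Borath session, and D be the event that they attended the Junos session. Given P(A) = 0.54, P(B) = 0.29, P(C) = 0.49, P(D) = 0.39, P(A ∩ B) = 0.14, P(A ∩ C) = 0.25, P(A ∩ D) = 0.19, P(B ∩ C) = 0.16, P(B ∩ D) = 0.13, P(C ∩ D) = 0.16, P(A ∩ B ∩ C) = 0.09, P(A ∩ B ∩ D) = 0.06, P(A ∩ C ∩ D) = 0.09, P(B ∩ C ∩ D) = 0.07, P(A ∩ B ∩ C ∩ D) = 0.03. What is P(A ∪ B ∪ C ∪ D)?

P(A ∪ B ∪ C ∪ D) = 0.54 + 0.29 + 0.49 + 0.39 − 0.14 − 0.25 − 0.19 − 0.16 − 0.13 − 0.16 + 0.09 + 0.06 + 0.09 + 0.07 − 0.03 = 0.96

0.96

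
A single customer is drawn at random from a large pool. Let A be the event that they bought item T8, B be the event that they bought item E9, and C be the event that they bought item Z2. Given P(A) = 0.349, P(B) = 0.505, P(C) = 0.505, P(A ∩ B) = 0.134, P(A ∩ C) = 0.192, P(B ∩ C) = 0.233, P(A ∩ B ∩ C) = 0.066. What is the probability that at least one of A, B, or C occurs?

P(A ∪ B ∪ C) = 0.349 + 0.505 + 0.505 − 0.134 − 0.192 − 0.233 + 0.066 = 0.866

0.866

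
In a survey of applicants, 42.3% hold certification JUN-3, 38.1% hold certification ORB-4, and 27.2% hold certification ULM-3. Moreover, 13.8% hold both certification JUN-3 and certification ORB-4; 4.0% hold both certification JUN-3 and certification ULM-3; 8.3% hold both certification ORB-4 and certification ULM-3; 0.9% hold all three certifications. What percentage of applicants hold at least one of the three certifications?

82.4%

Apply inclusion-exclusion:
P(union) = 42.3 + 38.1 + 27.2 − 13.8 − 4.0 − 8.3 + 0.9 = 82.4%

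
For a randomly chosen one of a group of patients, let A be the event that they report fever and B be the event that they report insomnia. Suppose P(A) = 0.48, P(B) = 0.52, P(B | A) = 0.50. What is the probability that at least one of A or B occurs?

P(A ∩ B) = P(A)·P(B|A) = 0.48 × 0.50 = 0.24
Inclusion–exclusion gives
P(A ∪ B) = 0.48 + 0.52 − 0.24 = 0.76

0.76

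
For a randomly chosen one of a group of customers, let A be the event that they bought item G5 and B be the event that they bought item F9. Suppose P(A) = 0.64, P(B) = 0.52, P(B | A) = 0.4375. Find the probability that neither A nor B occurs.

P(A ∩ B) = P(A)·P(B|A) = 0.64 × 0.4375 = 0.28
P(A ∪ B) = 0.64 + 0.52 − 0.28 = 0.88
P(none) = 1 − 0.88 = 0.12

0.12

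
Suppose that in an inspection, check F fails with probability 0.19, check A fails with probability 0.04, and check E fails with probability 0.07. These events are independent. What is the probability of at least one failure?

0.276832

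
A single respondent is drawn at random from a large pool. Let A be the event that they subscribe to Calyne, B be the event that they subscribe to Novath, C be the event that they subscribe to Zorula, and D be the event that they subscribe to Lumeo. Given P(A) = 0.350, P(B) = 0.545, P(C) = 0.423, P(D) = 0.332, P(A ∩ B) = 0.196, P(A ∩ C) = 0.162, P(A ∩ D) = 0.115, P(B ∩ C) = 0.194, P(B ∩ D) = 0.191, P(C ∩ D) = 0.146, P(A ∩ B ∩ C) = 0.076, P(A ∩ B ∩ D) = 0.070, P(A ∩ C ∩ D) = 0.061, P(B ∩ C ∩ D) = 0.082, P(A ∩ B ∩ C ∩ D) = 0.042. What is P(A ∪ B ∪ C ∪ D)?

0.893

By inclusion-exclusion,
P(A ∪ B ∪ C ∪ D) = 0.350 + 0.545 + 0.423 + 0.332 − 0.196 − 0.162 − 0.115 − 0.194 − 0.191 − 0.146 + 0.076 + 0.070 + 0.061 + 0.082 − 0.042 = 0.893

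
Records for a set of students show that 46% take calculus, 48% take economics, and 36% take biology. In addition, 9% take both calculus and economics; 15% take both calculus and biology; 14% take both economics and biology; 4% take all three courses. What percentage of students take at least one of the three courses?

96%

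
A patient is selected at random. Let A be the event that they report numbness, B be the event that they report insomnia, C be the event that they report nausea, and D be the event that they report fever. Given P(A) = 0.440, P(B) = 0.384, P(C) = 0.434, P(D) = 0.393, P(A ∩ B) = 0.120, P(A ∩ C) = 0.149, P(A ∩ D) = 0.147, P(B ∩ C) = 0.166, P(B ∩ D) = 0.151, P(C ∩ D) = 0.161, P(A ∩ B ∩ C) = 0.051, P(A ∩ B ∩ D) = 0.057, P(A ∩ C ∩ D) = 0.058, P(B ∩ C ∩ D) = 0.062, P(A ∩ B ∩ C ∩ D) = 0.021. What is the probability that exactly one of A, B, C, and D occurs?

Using the inclusion–exclusion count for exactly one event:
P(exactly one) = 0.440 + 0.384 + 0.434 + 0.393 − 2·0.120 − 2·0.149 − 2·0.147 − 2·0.166 − 2·0.151 − 2·0.161 + 3·0.051 + 3·0.057 + 3·0.058 + 3·0.062 − 4·0.021 = 0.463

0.463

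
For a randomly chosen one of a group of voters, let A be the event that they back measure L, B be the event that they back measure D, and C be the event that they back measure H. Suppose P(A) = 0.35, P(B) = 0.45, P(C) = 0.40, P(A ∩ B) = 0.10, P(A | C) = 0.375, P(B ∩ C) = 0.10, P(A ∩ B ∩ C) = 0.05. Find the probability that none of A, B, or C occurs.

0.10

P(A ∩ C) = P(C)·P(A|C) = 0.40 × 0.375 = 0.15
P(A ∪ B ∪ C) = 0.35 + 0.45 + 0.40 − 0.10 − 0.15 − 0.10 + 0.05 = 0.90
P(none) = 1 − 0.90 = 0.10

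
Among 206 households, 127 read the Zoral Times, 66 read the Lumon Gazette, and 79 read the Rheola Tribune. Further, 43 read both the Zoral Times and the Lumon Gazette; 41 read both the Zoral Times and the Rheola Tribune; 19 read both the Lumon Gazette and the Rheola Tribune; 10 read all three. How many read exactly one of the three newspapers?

96

By inclusion–exclusion (exactly-one form):
|exactly one| = 127 + 66 + 79 − 2·43 − 2·41 − 2·19 + 3·10 = 96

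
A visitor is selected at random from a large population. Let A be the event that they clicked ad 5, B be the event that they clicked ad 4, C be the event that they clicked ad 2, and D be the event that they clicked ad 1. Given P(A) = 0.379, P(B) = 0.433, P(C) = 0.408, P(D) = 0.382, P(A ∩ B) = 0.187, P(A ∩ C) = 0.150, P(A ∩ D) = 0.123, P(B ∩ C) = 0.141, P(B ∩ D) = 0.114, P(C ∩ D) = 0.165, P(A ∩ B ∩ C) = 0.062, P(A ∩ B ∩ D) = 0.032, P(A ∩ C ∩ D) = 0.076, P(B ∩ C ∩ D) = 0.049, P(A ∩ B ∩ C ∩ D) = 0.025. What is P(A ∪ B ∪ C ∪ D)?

0.916

Apply inclusion-exclusion:
P(A ∪ B ∪ C ∪ D) = 0.379 + 0.433 + 0.408 + 0.382 − 0.187 − 0.150 − 0.123 − 0.141 − 0.114 − 0.165 + 0.062 + 0.032 + 0.076 + 0.049 − 0.025 = 0.916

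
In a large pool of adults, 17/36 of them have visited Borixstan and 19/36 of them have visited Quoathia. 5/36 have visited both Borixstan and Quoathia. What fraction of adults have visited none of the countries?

P(≥1) = 17/36 + 19/36 − 5/36 = 31/36
P(none) = 1 − 31/36 = 5/36

5/36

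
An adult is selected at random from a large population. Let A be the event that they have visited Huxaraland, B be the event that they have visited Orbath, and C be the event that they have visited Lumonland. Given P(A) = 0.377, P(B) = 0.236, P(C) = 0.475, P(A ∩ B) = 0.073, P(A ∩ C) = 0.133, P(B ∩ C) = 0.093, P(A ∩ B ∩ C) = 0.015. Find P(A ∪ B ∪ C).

Apply inclusion-exclusion:
P(A ∪ B ∪ C) = 0.377 + 0.236 + 0.475 − 0.073 − 0.133 − 0.093 + 0.015 = 0.804

0.804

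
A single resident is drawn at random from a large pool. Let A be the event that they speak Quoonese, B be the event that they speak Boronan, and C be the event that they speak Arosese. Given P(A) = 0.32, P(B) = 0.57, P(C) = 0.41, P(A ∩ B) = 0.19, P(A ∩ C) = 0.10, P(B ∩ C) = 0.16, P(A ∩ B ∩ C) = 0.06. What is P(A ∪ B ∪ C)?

Using inclusion–exclusion:
P(A ∪ B ∪ C) = 0.32 + 0.57 + 0.41 − 0.19 − 0.10 − 0.16 + 0.06 = 0.91

0.91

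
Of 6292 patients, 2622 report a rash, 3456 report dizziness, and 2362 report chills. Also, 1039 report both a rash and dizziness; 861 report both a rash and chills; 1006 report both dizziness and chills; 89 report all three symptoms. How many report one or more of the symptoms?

Using inclusion–exclusion:
|at least one| = 2622 + 3456 + 2362 − 1039 − 861 − 1006 + 89 = 5623

5623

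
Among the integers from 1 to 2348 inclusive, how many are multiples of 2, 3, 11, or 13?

1691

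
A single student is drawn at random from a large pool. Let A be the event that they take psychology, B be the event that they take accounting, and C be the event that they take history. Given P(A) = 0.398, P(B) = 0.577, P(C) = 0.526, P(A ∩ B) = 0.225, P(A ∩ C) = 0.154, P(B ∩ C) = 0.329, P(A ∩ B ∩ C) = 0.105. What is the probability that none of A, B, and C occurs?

0.102

By inclusion–exclusion:
P(A ∪ B ∪ C) = 0.398 + 0.577 + 0.526 − 0.225 − 0.154 − 0.329 + 0.105 = 0.898
P(none) = 1 − 0.898 = 0.102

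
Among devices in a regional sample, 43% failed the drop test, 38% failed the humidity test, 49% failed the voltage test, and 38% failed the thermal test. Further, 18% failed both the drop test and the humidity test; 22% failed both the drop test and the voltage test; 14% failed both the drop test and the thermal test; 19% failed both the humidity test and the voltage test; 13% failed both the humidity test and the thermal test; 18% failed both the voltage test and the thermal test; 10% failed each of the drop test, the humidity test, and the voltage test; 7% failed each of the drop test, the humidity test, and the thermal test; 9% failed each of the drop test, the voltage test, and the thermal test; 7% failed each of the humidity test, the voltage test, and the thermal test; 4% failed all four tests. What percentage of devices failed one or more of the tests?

By inclusion–exclusion:
P(union) = 43 + 38 + 49 + 38 − 18 − 22 − 14 − 19 − 13 − 18 + 10 + 7 + 9 + 7 − 4 = 93%

93%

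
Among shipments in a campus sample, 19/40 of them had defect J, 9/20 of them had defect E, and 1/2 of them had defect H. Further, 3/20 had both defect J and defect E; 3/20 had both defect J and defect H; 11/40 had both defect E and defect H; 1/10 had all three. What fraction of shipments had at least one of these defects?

19/20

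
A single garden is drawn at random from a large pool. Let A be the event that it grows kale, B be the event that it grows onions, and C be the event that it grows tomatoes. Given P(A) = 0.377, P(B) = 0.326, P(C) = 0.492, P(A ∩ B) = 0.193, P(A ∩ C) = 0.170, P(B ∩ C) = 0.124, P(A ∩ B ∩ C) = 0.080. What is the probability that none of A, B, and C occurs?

0.212

Inclusion–exclusion gives
P(A ∪ B ∪ C) = 0.377 + 0.326 + 0.492 − 0.193 − 0.170 − 0.124 + 0.080 = 0.788
P(none) = 1 − 0.788 = 0.212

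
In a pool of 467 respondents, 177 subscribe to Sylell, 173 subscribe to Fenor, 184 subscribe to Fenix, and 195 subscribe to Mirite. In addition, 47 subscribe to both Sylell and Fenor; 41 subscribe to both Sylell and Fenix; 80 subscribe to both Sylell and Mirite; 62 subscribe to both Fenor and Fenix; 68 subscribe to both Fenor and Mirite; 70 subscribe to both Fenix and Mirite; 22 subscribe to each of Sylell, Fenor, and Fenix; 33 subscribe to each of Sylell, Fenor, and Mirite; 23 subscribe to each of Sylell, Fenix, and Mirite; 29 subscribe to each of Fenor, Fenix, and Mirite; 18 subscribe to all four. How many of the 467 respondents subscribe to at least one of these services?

450

N(≥1) = 177 + 173 + 184 + 195 − 47 − 41 − 80 − 62 − 68 − 70 + 22 + 33 + 23 + 29 − 18 = 450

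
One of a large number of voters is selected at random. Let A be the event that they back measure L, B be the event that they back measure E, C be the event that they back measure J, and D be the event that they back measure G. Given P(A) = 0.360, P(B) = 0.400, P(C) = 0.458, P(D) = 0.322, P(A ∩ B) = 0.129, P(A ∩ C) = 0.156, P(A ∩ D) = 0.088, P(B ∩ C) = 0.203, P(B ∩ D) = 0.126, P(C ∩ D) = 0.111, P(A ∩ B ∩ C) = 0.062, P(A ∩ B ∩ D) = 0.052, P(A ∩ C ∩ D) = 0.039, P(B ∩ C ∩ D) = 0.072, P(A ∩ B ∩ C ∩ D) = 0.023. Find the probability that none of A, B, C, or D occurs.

0.071

Using inclusion–exclusion:
P(A ∪ B ∪ C ∪ D) = 0.360 + 0.400 + 0.458 + 0.322 − 0.129 − 0.156 − 0.088 − 0.203 − 0.126 − 0.111 + 0.062 + 0.052 + 0.039 + 0.072 − 0.023 = 0.929
P(none) = 1 − 0.929 = 0.071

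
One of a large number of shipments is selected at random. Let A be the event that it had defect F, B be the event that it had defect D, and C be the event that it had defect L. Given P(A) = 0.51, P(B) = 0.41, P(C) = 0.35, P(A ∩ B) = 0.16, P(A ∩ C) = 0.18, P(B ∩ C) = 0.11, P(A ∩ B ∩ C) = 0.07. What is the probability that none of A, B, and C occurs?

0.11

By inclusion-exclusion,
P(A ∪ B ∪ C) = 0.51 + 0.41 + 0.35 − 0.16 − 0.18 − 0.11 + 0.07 = 0.89
P(none) = 1 − 0.89 = 0.11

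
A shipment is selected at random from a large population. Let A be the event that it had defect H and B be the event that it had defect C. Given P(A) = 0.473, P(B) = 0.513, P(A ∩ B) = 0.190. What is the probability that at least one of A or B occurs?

0.796

Inclusion–exclusion gives
P(A ∪ B) = 0.473 + 0.513 − 0.190 = 0.796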